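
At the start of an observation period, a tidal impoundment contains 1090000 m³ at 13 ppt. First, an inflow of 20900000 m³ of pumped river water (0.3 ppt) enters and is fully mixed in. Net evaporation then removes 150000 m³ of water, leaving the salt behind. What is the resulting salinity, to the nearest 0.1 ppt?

0.9 ppt

After mixing: salt = 1,090,000×13 + 20,900,000×0.3 = 20,440,000; volume = 21,990,000 m³
After evaporation: salt unchanged = 20,440,000; volume = 21,990,000 − 150,000 = 21,840,000 m³
S = 20,440,000 / 21,840,000 = 0.9359 ppt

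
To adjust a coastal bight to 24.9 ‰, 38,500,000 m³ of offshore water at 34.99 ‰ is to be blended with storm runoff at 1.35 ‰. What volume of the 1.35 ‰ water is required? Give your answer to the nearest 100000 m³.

16500000 m³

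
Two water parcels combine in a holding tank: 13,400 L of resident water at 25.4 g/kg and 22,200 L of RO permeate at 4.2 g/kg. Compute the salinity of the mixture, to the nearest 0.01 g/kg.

12.18 g/kg

Conserving salt mass:
salt = 13,400×25.4 + 22,200×4.2 = 340,360 + 93,240 = 433,600
volume = 13,400 + 22,200 = 35,600 L
S = 433,600 / 35,600 = 12.1798 g/kg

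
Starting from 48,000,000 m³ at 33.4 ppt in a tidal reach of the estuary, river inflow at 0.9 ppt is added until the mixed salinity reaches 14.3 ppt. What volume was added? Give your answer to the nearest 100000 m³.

68400000 m³

Salt balance: 48,000,000×33.4 + V×0.9 = (48,000,000+V)×14.3
1,603,200,000 + 0.9V = 686,400,000 + 14.3V
916,800,000 = 13.4V
V = 68,417,910.45 m³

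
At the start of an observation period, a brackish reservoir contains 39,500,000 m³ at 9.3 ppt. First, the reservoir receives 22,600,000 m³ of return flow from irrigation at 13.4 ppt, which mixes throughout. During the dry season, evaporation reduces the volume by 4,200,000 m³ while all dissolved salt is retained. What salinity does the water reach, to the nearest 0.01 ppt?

11.57 ppt

After mixing: salt = 39,500,000×9.3 + 22,600,000×13.4 = 670,190,000; volume = 62,100,000 m³
After evaporation: salt unchanged = 670,190,000; volume = 62,100,000 − 4,200,000 = 57,900,000 m³
S = 670,190,000 / 57,900,000 = 11.575 ppt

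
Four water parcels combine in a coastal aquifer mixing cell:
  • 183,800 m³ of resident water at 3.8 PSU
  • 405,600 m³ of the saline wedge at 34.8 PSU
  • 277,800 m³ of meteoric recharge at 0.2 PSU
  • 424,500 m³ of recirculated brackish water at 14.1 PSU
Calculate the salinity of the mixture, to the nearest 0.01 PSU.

16.14 PSU

By conservation of dissolved salt,
salt = 183,800×3.8 + 405,600×34.8 + 277,800×0.2 + 424,500×14.1 = 698,440 + 14,114,880 + 55,560 + 5,985,450 = 20,854,330
volume = 183,800 + 405,600 + 277,800 + 424,500 = 1,291,700 m³
S = 20,854,330 / 1,291,700 = 16.1449 PSU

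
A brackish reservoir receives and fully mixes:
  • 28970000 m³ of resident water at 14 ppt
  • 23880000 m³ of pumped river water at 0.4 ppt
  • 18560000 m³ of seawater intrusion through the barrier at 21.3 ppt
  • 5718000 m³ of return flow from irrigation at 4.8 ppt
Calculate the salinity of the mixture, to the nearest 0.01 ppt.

Weighted by volume,
salt = 28,970,000×14 + 23,880,000×0.4 + 18,560,000×21.3 + 5,718,000×4.8 = 405,580,000 + 9,552,000 + 395,328,000 + 27,446,400 = 837,906,400
volume = 28,970,000 + 23,880,000 + 18,560,000 + 5,718,000 = 77,128,000 m³
S = 837,906,400 / 77,128,000 = 10.8638 ppt

10.86 ppt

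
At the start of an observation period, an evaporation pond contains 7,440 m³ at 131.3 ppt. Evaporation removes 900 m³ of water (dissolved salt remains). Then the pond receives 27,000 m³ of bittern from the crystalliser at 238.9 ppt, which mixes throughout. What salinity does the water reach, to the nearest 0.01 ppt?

221.44 ppt

After evaporation: salt = 7,440×131.3 = 976,872; volume = 7,440 − 900 = 6,540 m³
After mixing: salt = 976,872 + 27,000×238.9 = 7,427,172; volume = 6,540 + 27,000 = 33,540 m³
S = 7,427,172 / 33,540 = 221.4422 ppt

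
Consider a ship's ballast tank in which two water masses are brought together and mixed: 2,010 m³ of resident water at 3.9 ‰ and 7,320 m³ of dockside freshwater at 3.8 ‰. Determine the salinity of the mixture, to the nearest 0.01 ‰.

Salt balance:
salt = 2,010×3.9 + 7,320×3.8 = 7,839 + 27,816 = 35,655
volume = 2,010 + 7,320 = 9,330 m³
S = 35,655 / 9,330 = 3.8215 ‰

3.82 ‰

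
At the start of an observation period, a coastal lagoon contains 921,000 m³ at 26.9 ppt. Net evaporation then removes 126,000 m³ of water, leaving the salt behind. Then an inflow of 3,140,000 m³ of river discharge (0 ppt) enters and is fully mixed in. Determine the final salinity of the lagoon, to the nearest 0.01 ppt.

6.30 ppt

After evaporation: salt = 921,000×26.9 = 24,774,900; volume = 921,000 − 126,000 = 795,000 m³
After mixing: salt = 24,774,900 + 3,140,000×0 = 24,774,900; volume = 795,000 + 3,140,000 = 3,935,000 m³
S = 24,774,900 / 3,935,000 = 6.296 ppt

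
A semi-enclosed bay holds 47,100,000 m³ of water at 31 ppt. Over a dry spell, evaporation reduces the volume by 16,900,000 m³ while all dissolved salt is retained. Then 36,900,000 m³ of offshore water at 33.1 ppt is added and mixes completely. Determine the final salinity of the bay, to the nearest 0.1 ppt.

After evaporation: salt = 47,100,000×31 = 1,460,100,000; volume = 47,100,000 − 16,900,000 = 30,200,000 m³
After mixing: salt = 1,460,100,000 + 36,900,000×33.1 = 2,681,490,000; volume = 30,200,000 + 36,900,000 = 67,100,000 m³
S = 2,681,490,000 / 67,100,000 = 39.9626 ppt

40.0 ppt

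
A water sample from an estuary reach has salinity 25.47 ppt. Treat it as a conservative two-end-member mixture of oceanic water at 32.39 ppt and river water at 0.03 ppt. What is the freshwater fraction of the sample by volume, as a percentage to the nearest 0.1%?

21.4%

Let f be the freshwater fraction. Salt balance per unit volume:
f×0.03 + (1−f)×32.39 = 25.47
f = (32.39 − 25.47) / (32.39 − 0.03) = 6.92/32.36 = 0.2138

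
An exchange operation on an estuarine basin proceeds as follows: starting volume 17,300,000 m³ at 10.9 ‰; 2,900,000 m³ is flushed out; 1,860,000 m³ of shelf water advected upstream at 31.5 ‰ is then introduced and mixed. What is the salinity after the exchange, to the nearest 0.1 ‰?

Remaining after removal: 14,400,000 m³ at 10.9 ‰ (salt = 156,960,000)
After addition: salt = 156,960,000 + 1,860,000×31.5 = 215,550,000; volume = 16,260,000 m³
S = 215,550,000 / 16,260,000 = 13.2565 ‰

13.3 ‰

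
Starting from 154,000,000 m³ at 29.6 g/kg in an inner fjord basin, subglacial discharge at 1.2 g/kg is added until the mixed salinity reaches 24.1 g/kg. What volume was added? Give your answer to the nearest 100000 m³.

37000000 m³

Salt balance: 154,000,000×29.6 + V×1.2 = (154,000,000+V)×24.1
4,558,400,000 + 1.2V = 3,711,400,000 + 24.1V
847,000,000 = 22.9V
V = 36,986,899.56 m³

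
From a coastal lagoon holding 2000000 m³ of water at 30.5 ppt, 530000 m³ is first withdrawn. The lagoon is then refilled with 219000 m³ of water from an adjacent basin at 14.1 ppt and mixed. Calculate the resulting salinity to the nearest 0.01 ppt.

Remaining after removal: 1,470,000 m³ at 30.5 ppt (salt = 44,835,000)
After addition: salt = 44,835,000 + 219,000×14.1 = 47,922,900; volume = 1,689,000 m³
S = 47,922,900 / 1,689,000 = 28.3735 ppt

28.37 ppt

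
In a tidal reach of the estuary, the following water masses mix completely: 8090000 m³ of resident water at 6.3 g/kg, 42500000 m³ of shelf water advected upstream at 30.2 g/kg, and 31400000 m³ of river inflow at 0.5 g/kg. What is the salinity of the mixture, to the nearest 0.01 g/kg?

16.47 g/kg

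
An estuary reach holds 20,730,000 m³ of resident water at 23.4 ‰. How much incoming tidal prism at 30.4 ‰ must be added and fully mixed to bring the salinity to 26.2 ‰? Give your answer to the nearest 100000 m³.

Salt balance: 20,730,000×23.4 + V×30.4 = (20,730,000+V)×26.2
485,082,000 + 30.4V = 543,126,000 + 26.2V
58,044,000 = 4.2V
V = 13,820,000 m³

13800000 m³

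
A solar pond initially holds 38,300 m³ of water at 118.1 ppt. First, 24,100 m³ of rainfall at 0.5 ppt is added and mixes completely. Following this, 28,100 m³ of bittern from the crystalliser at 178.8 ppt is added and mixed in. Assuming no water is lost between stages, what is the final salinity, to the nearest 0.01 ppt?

Conserving salt mass:
Initial salt = 38,300×118.1 = 4,523,230
After stage 1: salt = 4,523,230 + 24,100×0.5 = 4,535,280; volume = 62,400 m³; S = 72.681 ppt
After stage 2: salt = 4,535,280 + 28,100×178.8 = 9,559,560; volume = 90,500 m³
S = 9,559,560 / 90,500 = 105.6305 ppt

105.63 ppt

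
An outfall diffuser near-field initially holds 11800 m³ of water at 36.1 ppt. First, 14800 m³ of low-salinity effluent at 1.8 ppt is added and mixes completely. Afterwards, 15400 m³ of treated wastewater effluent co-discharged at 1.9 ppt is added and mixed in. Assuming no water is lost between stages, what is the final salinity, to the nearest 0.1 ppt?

11.5 ppt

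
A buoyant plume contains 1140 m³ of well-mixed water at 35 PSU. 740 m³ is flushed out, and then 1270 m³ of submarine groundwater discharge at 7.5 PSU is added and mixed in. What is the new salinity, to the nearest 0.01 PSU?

14.09 PSU

Remaining after removal: 400 m³ at 35 PSU (salt = 14,000)
After addition: salt = 14,000 + 1,270×7.5 = 23,525; volume = 1,670 m³
S = 23,525 / 1,670 = 14.0868 PSU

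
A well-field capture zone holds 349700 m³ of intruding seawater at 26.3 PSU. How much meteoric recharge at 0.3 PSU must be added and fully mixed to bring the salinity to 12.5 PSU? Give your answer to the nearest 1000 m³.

Salt balance: 349,700×26.3 + V×0.3 = (349,700+V)×12.5
9,197,110 + 0.3V = 4,371,250 + 12.5V
4,825,860 = 12.2V
V = 395,562.3 m³

396000 m³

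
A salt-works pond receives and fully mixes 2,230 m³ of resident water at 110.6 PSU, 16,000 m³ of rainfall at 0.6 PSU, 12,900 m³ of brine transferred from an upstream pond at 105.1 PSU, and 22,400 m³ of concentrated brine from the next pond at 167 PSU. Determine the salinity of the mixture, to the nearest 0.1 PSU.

Salt balance:
salt = 2,230×110.6 + 16,000×0.6 + 12,900×105.1 + 22,400×167 = 246,638 + 9,600 + 1,355,790 + 3,740,800 = 5,352,828
volume = 2,230 + 16,000 + 12,900 + 22,400 = 53,530 m³
S = 5,352,828 / 53,530 = 99.997 PSU

100.0 PSU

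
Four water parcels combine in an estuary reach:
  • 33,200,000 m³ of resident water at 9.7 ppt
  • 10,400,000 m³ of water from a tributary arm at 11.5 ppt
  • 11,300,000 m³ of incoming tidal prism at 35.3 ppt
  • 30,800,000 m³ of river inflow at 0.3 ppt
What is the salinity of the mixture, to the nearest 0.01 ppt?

9.92 ppt

Total salt / total volume:
salt = 33,200,000×9.7 + 10,400,000×11.5 + 11,300,000×35.3 + 30,800,000×0.3 = 322,040,000 + 119,600,000 + 398,890,000 + 9,240,000 = 849,770,000
volume = 33,200,000 + 10,400,000 + 11,300,000 + 30,800,000 = 85,700,000 m³
S = 849,770,000 / 85,700,000 = 9.9156 ppt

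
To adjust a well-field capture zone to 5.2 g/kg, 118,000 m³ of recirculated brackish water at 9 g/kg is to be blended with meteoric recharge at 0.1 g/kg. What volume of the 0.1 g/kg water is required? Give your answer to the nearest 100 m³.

87900 m³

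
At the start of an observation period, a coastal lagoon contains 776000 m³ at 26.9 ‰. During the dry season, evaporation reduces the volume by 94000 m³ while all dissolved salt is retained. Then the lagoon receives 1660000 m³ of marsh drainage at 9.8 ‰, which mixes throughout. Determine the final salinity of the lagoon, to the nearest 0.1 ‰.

15.9 ‰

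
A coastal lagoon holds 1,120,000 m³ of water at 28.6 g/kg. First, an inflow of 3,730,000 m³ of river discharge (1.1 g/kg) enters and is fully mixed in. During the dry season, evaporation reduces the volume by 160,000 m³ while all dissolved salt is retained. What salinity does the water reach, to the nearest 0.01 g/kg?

7.70 g/kg

After mixing: salt = 1,120,000×28.6 + 3,730,000×1.1 = 36,135,000; volume = 4,850,000 m³
After evaporation: salt unchanged = 36,135,000; volume = 4,850,000 − 160,000 = 4,690,000 m³
S = 36,135,000 / 4,690,000 = 7.7047 g/kg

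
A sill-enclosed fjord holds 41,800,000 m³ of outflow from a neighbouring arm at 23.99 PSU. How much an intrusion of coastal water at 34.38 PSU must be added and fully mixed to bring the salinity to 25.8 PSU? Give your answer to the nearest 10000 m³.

Salt balance: 41,800,000×23.99 + V×34.38 = (41,800,000+V)×25.8
1,002,782,000 + 34.38V = 1,078,440,000 + 25.8V
75,658,000 = 8.58V
V = 8,817,948.72 m³

8820000 m³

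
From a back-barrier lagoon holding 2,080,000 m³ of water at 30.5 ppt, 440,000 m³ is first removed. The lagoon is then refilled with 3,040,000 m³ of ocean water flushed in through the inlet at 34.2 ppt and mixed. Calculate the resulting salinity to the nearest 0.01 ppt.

Remaining after removal: 1,640,000 m³ at 30.5 ppt (salt = 50,020,000)
After addition: salt = 50,020,000 + 3,040,000×34.2 = 153,988,000; volume = 4,680,000 m³
S = 153,988,000 / 4,680,000 = 32.9034 ppt

32.90 ppt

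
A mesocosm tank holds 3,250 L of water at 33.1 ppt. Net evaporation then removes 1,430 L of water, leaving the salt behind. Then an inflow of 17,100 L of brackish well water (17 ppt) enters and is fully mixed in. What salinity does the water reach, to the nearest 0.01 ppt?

After evaporation: salt = 3,250×33.1 = 107,575; volume = 3,250 − 1,430 = 1,820 L
After mixing: salt = 107,575 + 17,100×17 = 398,275; volume = 1,820 + 17,100 = 18,920 L
S = 398,275 / 18,920 = 21.0505 ppt

21.05 ppt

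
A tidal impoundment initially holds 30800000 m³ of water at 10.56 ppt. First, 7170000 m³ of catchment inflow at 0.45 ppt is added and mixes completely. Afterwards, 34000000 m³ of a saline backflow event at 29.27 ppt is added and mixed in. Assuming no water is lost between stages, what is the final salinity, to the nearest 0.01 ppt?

18.39 ppt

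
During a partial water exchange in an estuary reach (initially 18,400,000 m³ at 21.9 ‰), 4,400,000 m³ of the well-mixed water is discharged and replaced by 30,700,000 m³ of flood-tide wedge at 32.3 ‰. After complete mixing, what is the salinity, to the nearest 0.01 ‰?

Remaining after removal: 14,000,000 m³ at 21.9 ‰ (salt = 306,600,000)
After addition: salt = 306,600,000 + 30,700,000×32.3 = 1,298,210,000; volume = 44,700,000 m³
S = 1,298,210,000 / 44,700,000 = 29.0427 ‰

29.04 ‰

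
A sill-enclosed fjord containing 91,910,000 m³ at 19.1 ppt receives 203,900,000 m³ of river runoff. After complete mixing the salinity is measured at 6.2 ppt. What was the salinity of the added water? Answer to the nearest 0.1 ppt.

0.4 ppt

Salt balance: 91,910,000×19.1 + 203,900,000×S = 295,810,000×6.2
1,755,481,000 + 203,900,000·S = 1,834,022,000
S = (1,834,022,000 − 1,755,481,000) / 203,900,000 = 0.3852 ppt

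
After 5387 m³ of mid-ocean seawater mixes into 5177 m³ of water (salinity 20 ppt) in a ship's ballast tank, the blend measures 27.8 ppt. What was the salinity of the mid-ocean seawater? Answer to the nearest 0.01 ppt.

Salt balance: 5,177×20 + 5,387×S = 10,564×27.8
103,540 + 5,387·S = 293,679.2
S = (293,679.2 − 103,540) / 5,387 = 35.2959 ppt

35.30 ppt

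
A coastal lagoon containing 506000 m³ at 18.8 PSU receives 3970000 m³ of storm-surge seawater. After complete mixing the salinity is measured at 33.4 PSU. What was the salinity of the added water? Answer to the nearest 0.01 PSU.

35.26 PSU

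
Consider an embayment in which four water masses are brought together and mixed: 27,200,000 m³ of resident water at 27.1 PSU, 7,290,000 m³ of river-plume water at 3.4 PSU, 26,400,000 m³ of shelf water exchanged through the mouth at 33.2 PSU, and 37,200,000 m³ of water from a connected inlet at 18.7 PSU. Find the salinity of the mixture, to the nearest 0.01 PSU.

23.79 PSU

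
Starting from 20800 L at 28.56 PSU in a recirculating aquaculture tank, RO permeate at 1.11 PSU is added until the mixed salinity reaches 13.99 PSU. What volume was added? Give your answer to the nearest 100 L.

Salt balance: 20,800×28.56 + V×1.11 = (20,800+V)×13.99
594,048 + 1.11V = 290,992 + 13.99V
303,056 = 12.88V
V = 23,529.19 L

23500 L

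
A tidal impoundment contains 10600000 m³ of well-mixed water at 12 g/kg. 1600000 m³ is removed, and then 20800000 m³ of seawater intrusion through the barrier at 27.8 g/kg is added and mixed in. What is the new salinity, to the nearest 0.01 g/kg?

23.03 g/kg

Remaining after removal: 9,000,000 m³ at 12 g/kg (salt = 108,000,000)
After addition: salt = 108,000,000 + 20,800,000×27.8 = 686,240,000; volume = 29,800,000 m³
S = 686,240,000 / 29,800,000 = 23.0282 g/kg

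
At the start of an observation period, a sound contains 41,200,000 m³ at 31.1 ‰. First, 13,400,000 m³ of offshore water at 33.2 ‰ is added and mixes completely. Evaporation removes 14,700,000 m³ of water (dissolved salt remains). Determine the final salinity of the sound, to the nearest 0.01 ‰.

After mixing: salt = 41,200,000×31.1 + 13,400,000×33.2 = 1,726,200,000; volume = 54,600,000 m³
After evaporation: salt unchanged = 1,726,200,000; volume = 54,600,000 − 14,700,000 = 39,900,000 m³
S = 1,726,200,000 / 39,900,000 = 43.2632 ‰

43.26 ‰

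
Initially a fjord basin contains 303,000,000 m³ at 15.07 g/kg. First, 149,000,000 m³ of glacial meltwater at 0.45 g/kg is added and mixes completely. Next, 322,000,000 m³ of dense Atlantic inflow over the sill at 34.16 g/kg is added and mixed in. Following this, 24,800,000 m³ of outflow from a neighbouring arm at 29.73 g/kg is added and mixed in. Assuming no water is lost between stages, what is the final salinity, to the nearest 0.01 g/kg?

20.49 g/kg

Salt balance:
Initial salt = 303,000,000×15.07 = 4,566,210,000
After stage 1: salt = 4,566,210,000 + 149,000,000×0.45 = 4,633,260,000; volume = 452,000,000 m³; S = 10.251 g/kg
After stage 2: salt = 4,633,260,000 + 322,000,000×34.16 = 15,632,780,000; volume = 774,000,000 m³; S = 20.197 g/kg
After stage 3: salt = 15,632,780,000 + 24,800,000×29.73 = 16,370,084,000; volume = 798,800,000 m³
S = 16,370,084,000 / 798,800,000 = 20.4933 g/kg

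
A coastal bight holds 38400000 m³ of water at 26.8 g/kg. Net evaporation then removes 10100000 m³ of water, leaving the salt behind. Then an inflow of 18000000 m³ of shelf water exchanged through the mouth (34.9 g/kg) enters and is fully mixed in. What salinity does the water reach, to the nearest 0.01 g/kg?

35.80 g/kg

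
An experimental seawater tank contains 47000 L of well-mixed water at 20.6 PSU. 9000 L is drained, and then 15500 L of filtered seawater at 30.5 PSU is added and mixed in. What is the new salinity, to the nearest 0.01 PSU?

23.47 PSU

Remaining after removal: 38,000 L at 20.6 PSU (salt = 782,800)
After addition: salt = 782,800 + 15,500×30.5 = 1,255,550; volume = 53,500 L
S = 1,255,550 / 53,500 = 23.4682 PSU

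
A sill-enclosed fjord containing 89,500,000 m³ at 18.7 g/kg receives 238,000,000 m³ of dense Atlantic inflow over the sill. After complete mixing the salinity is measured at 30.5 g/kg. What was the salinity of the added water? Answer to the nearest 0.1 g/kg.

34.9 g/kg

Salt balance: 89,500,000×18.7 + 238,000,000×S = 327,500,000×30.5
1,673,650,000 + 238,000,000·S = 9,988,750,000
S = (9,988,750,000 − 1,673,650,000) / 238,000,000 = 34.9374 g/kg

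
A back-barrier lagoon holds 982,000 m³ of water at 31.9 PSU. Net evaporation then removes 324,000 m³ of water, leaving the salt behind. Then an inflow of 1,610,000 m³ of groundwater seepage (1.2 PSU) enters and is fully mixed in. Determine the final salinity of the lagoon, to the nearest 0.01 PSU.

14.66 PSU

After evaporation: salt = 982,000×31.9 = 31,325,800; volume = 982,000 − 324,000 = 658,000 m³
After mixing: salt = 31,325,800 + 1,610,000×1.2 = 33,257,800; volume = 658,000 + 1,610,000 = 2,268,000 m³
S = 33,257,800 / 2,268,000 = 14.6639 PSU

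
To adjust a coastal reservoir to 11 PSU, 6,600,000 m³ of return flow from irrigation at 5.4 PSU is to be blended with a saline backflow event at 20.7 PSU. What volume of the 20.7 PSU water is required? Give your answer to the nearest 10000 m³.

Salt balance: 6,600,000×5.4 + V×20.7 = (6,600,000+V)×11
35,640,000 + 20.7V = 72,600,000 + 11V
36,960,000 = 9.7V
V = 3,810,309.28 m³

3810000 m³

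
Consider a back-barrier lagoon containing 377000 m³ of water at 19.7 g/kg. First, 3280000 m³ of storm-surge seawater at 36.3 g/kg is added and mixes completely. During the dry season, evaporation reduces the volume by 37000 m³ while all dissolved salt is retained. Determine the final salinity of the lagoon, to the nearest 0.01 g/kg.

34.94 g/kg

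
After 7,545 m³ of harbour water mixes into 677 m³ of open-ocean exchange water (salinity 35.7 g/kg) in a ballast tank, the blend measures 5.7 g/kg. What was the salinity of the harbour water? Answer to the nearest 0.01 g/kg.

3.01 g/kg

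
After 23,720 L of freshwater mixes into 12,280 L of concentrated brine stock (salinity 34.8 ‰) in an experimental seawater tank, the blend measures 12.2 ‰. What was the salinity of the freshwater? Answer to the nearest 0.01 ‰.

Salt balance: 12,280×34.8 + 23,720×S = 36,000×12.2
427,344 + 23,720·S = 439,200
S = (439,200 − 427,344) / 23,720 = 0.4998 ‰

0.50 ‰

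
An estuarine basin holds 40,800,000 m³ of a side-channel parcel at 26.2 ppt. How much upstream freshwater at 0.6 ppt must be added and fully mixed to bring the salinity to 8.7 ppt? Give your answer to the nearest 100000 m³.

Salt balance: 40,800,000×26.2 + V×0.6 = (40,800,000+V)×8.7
1,068,960,000 + 0.6V = 354,960,000 + 8.7V
714,000,000 = 8.1V
V = 88,148,148.15 m³

88100000 m³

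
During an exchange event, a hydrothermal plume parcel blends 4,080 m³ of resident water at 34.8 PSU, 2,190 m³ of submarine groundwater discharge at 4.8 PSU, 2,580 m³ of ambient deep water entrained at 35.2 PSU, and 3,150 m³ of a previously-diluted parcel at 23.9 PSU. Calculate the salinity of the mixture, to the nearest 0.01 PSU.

By conservation of dissolved salt,
salt = 4,080×34.8 + 2,190×4.8 + 2,580×35.2 + 3,150×23.9 = 141,984 + 10,512 + 90,816 + 75,285 = 318,597
volume = 4,080 + 2,190 + 2,580 + 3,150 = 12,000 m³
S = 318,597 / 12,000 = 26.5498 PSU

26.55 PSU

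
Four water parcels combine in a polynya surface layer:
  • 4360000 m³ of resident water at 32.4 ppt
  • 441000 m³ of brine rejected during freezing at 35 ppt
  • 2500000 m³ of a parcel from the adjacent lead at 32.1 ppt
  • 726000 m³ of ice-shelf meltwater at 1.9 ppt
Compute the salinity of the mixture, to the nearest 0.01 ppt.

29.69 ppt

Conserving salt mass:
salt = 4,360,000×32.4 + 441,000×35 + 2,500,000×32.1 + 726,000×1.9 = 141,264,000 + 15,435,000 + 80,250,000 + 1,379,400 = 238,328,400
volume = 4,360,000 + 441,000 + 2,500,000 + 726,000 = 8,027,000 m³
S = 238,328,400 / 8,027,000 = 29.6908 ppt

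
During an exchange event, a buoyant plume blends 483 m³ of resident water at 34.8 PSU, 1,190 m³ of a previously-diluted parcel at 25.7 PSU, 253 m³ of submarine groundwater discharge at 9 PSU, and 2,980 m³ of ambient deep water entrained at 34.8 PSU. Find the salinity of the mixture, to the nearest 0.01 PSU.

Conserving salt mass:
salt = 483×34.8 + 1,190×25.7 + 253×9 + 2,980×34.8 = 16,808.4 + 30,583 + 2,277 + 103,704 = 153,372.4
volume = 483 + 1,190 + 253 + 2,980 = 4,906 m³
S = 153,372.4 / 4,906 = 31.2622 PSU

31.26 PSU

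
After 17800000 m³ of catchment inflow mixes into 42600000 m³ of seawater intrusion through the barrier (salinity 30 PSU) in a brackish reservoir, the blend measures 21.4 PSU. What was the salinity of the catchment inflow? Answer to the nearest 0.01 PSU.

0.82 PSU

Salt balance: 42,600,000×30 + 17,800,000×S = 60,400,000×21.4
1,278,000,000 + 17,800,000·S = 1,292,560,000
S = (1,292,560,000 − 1,278,000,000) / 17,800,000 = 0.818 PSU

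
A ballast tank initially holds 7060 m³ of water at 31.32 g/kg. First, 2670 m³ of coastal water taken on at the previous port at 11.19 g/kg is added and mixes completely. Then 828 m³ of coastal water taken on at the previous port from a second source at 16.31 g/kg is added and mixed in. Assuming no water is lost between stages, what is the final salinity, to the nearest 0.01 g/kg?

25.05 g/kg

Conserving salt mass:
Initial salt = 7,060×31.32 = 221,119.2
After stage 1: salt = 221,119.2 + 2,670×11.19 = 250,996.5; volume = 9,730 m³; S = 25.796 g/kg
After stage 2: salt = 250,996.5 + 828×16.31 = 264,501.18; volume = 10,558 m³
S = 264,501.18 / 10,558 = 25.0522 g/kg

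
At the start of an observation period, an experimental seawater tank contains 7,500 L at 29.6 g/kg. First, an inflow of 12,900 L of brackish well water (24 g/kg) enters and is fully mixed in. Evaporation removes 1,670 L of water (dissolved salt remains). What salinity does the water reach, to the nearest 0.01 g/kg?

After mixing: salt = 7,500×29.6 + 12,900×24 = 531,600; volume = 20,400 L
After evaporation: salt unchanged = 531,600; volume = 20,400 − 1,670 = 18,730 L
S = 531,600 / 18,730 = 28.3823 g/kg

28.38 g/kg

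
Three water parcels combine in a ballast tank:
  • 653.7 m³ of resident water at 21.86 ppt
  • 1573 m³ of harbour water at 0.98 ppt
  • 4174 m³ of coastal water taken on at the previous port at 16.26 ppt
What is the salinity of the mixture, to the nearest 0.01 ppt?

13.08 ppt

Conserving salt mass:
salt = 653.7×21.86 + 1,573×0.98 + 4,174×16.26 = 14,289.882 + 1,541.54 + 67,869.24 = 83,700.662
volume = 653.7 + 1,573 + 4,174 = 6,400.7 m³
S = 83,700.662 / 6,400.7 = 13.0768 ppt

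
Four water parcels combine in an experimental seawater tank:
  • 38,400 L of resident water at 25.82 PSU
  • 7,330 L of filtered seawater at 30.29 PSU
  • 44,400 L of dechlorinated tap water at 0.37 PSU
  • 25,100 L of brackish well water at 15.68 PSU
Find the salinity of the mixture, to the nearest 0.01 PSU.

Salt balance:
salt = 38,400×25.82 + 7,330×30.29 + 44,400×0.37 + 25,100×15.68 = 991,488 + 222,025.7 + 16,428 + 393,568 = 1,623,509.7
volume = 38,400 + 7,330 + 44,400 + 25,100 = 115,230 L
S = 1,623,509.7 / 115,230 = 14.0893 PSU

14.09 PSU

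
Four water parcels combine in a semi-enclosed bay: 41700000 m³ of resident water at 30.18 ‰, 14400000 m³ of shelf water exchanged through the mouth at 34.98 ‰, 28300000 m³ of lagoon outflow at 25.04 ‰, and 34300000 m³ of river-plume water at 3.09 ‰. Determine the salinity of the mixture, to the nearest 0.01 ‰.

21.71 ‰

Total salt / total volume:
salt = 41,700,000×30.18 + 14,400,000×34.98 + 28,300,000×25.04 + 34,300,000×3.09 = 1,258,506,000 + 503,712,000 + 708,632,000 + 105,987,000 = 2,576,837,000
volume = 41,700,000 + 14,400,000 + 28,300,000 + 34,300,000 = 118,700,000 m³
S = 2,576,837,000 / 118,700,000 = 21.7088 ‰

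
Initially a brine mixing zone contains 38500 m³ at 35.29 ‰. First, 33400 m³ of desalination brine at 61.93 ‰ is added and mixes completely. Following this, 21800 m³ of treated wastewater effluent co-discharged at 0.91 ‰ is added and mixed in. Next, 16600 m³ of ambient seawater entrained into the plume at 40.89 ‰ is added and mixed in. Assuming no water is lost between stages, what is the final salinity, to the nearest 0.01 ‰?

37.40 ‰

Conserving salt mass:
Initial salt = 38,500×35.29 = 1,358,665
After stage 1: salt = 1,358,665 + 33,400×61.93 = 3,427,127; volume = 71,900 m³; S = 47.665 ‰
After stage 2: salt = 3,427,127 + 21,800×0.91 = 3,446,965; volume = 93,700 m³; S = 36.787 ‰
After stage 3: salt = 3,446,965 + 16,600×40.89 = 4,125,739; volume = 110,300 m³
S = 4,125,739 / 110,300 = 37.4047 ‰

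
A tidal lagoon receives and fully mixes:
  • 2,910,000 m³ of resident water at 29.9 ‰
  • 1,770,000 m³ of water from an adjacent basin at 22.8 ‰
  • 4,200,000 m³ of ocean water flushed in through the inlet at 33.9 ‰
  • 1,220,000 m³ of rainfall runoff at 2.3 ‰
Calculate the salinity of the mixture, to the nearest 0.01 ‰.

26.99 ‰

Weighted by volume,
salt = 2,910,000×29.9 + 1,770,000×22.8 + 4,200,000×33.9 + 1,220,000×2.3 = 87,009,000 + 40,356,000 + 142,380,000 + 2,806,000 = 272,551,000
volume = 2,910,000 + 1,770,000 + 4,200,000 + 1,220,000 = 10,100,000 m³
S = 272,551,000 / 10,100,000 = 26.9852 ‰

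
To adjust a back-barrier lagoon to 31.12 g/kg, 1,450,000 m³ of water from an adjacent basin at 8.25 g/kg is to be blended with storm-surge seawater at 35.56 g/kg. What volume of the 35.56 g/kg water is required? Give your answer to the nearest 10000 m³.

7470000 m³

Salt balance: 1,450,000×8.25 + V×35.56 = (1,450,000+V)×31.12
11,962,500 + 35.56V = 45,124,000 + 31.12V
33,161,500 = 4.44V
V = 7,468,806.31 m³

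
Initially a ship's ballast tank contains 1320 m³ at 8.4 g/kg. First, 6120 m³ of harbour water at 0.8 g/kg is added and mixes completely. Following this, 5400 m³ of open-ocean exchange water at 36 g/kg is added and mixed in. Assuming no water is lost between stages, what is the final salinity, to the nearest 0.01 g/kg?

16.39 g/kg

Total salt / total volume:
Initial salt = 1,320×8.4 = 11,088
After stage 1: salt = 11,088 + 6,120×0.8 = 15,984; volume = 7,440 m³; S = 2.148 g/kg
After stage 2: salt = 15,984 + 5,400×36 = 210,384; volume = 12,840 m³
S = 210,384 / 12,840 = 16.385 g/kg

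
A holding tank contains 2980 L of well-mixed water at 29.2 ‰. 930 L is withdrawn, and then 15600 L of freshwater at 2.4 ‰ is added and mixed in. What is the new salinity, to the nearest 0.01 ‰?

5.51 ‰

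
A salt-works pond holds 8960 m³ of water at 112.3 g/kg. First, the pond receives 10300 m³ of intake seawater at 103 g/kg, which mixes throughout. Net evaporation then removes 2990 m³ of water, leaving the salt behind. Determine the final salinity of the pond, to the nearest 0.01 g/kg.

127.05 g/kg

After mixing: salt = 8,960×112.3 + 10,300×103 = 2,067,108; volume = 19,260 m³
After evaporation: salt unchanged = 2,067,108; volume = 19,260 − 2,990 = 16,270 m³
S = 2,067,108 / 16,270 = 127.0503 g/kg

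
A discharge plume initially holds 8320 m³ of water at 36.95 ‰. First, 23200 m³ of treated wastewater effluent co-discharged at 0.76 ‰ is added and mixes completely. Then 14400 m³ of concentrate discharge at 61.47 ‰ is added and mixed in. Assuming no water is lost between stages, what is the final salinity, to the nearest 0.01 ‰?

26.36 ‰

Total salt / total volume:
Initial salt = 8,320×36.95 = 307,424
After stage 1: salt = 307,424 + 23,200×0.76 = 325,056; volume = 31,520 m³; S = 10.313 ‰
After stage 2: salt = 325,056 + 14,400×61.47 = 1,210,224; volume = 45,920 m³
S = 1,210,224 / 45,920 = 26.3551 ‰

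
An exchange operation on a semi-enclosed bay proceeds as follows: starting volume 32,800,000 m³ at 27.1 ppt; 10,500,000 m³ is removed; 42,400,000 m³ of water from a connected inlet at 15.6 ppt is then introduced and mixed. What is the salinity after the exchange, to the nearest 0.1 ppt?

Remaining after removal: 22,300,000 m³ at 27.1 ppt (salt = 604,330,000)
After addition: salt = 604,330,000 + 42,400,000×15.6 = 1,265,770,000; volume = 64,700,000 m³
S = 1,265,770,000 / 64,700,000 = 19.5637 ppt

19.6 ppt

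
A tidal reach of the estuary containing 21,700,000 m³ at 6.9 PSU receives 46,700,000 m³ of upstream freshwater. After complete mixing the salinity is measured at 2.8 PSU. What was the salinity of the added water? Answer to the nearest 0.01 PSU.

Salt balance: 21,700,000×6.9 + 46,700,000×S = 68,400,000×2.8
149,730,000 + 46,700,000·S = 191,520,000
S = (191,520,000 − 149,730,000) / 46,700,000 = 0.8949 PSU

0.89 PSU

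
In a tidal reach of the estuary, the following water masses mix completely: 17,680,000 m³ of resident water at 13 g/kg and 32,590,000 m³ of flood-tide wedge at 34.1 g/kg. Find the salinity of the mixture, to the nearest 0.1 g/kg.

Total salt / total volume:
salt = 17,680,000×13 + 32,590,000×34.1 = 229,840,000 + 1,111,319,000 = 1,341,159,000
volume = 17,680,000 + 32,590,000 = 50,270,000 m³
S = 1,341,159,000 / 50,270,000 = 26.679 g/kg

26.7 g/kg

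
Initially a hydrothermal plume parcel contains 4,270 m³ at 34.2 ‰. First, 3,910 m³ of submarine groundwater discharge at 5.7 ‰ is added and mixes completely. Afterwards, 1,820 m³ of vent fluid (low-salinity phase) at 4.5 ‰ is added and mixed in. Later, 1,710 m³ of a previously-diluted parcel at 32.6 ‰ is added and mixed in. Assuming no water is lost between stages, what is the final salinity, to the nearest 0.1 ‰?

19.8 ‰

Weighted by volume,
Initial salt = 4,270×34.2 = 146,034
After stage 1: salt = 146,034 + 3,910×5.7 = 168,321; volume = 8,180 m³; S = 20.577 ‰
After stage 2: salt = 168,321 + 1,820×4.5 = 176,511; volume = 10,000 m³; S = 17.651 ‰
After stage 3: salt = 176,511 + 1,710×32.6 = 232,257; volume = 11,710 m³
S = 232,257 / 11,710 = 19.8341 ‰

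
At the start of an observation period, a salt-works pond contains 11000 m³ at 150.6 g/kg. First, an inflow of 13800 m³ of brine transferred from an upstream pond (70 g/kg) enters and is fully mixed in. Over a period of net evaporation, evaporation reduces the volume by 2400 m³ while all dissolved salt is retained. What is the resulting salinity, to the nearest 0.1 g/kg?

117.1 g/kg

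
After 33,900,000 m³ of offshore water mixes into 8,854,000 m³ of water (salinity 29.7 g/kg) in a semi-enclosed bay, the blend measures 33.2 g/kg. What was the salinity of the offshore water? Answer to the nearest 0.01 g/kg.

34.11 g/kg

Salt balance: 8,854,000×29.7 + 33,900,000×S = 42,754,000×33.2
262,963,800 + 33,900,000·S = 1,419,432,800
S = (1,419,432,800 − 262,963,800) / 33,900,000 = 34.1141 g/kg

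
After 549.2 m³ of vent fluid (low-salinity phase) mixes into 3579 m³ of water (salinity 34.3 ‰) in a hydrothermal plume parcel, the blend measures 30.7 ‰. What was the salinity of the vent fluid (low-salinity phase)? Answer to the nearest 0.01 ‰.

7.24 ‰

Salt balance: 3,579×34.3 + 549.2×S = 4,128.2×30.7
122,759.7 + 549.2·S = 126,735.74
S = (126,735.74 − 122,759.7) / 549.2 = 7.2397 ‰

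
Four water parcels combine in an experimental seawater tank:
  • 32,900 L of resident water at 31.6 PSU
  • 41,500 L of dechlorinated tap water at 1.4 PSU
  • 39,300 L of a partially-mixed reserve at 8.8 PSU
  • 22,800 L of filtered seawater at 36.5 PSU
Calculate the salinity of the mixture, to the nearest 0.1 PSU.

16.7 PSU

Conserving salt mass:
salt = 32,900×31.6 + 41,500×1.4 + 39,300×8.8 + 22,800×36.5 = 1,039,640 + 58,100 + 345,840 + 832,200 = 2,275,780
volume = 32,900 + 41,500 + 39,300 + 22,800 = 136,500 L
S = 2,275,780 / 136,500 = 16.672 PSU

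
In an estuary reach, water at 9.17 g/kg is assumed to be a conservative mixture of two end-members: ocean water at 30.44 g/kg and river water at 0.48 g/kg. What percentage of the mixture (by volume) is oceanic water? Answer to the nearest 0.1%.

Let g be the oceanic fraction. Salt balance per unit volume:
g×30.44 + (1−g)×0.48 = 9.17
g = (9.17 − 0.48) / (30.44 − 0.48) = 8.69/29.96 = 0.2901

29.0%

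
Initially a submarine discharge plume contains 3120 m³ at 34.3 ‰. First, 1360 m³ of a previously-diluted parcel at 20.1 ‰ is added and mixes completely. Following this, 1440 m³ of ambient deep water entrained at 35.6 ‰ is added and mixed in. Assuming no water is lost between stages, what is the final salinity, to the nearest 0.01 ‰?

Total salt / total volume:
Initial salt = 3,120×34.3 = 107,016
After stage 1: salt = 107,016 + 1,360×20.1 = 134,352; volume = 4,480 m³; S = 29.989 ‰
After stage 2: salt = 134,352 + 1,440×35.6 = 185,616; volume = 5,920 m³
S = 185,616 / 5,920 = 31.3541 ‰

31.35 ‰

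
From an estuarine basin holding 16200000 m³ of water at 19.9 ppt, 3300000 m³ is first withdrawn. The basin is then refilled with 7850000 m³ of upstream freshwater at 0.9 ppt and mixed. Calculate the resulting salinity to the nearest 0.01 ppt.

12.71 ppt

Remaining after removal: 12,900,000 m³ at 19.9 ppt (salt = 256,710,000)
After addition: salt = 256,710,000 + 7,850,000×0.9 = 263,775,000; volume = 20,750,000 m³
S = 263,775,000 / 20,750,000 = 12.712 ppt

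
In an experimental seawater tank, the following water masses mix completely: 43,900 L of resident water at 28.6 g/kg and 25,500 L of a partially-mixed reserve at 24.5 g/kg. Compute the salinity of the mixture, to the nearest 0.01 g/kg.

27.09 g/kg

Weighted by volume,
salt = 43,900×28.6 + 25,500×24.5 = 1,255,540 + 624,750 = 1,880,290
volume = 43,900 + 25,500 = 69,400 L
S = 1,880,290 / 69,400 = 27.0935 g/kg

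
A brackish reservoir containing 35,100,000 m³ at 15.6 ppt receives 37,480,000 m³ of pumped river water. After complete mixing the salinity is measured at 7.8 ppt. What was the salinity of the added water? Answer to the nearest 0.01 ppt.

Salt balance: 35,100,000×15.6 + 37,480,000×S = 72,580,000×7.8
547,560,000 + 37,480,000·S = 566,124,000
S = (566,124,000 − 547,560,000) / 37,480,000 = 0.4953 ppt

0.50 ppt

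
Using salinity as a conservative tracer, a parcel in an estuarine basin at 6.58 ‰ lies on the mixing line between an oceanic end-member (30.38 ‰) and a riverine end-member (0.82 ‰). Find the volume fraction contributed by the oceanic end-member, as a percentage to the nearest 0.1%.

19.5%

Let g be the oceanic fraction. Salt balance per unit volume:
g×30.38 + (1−g)×0.82 = 6.58
g = (6.58 − 0.82) / (30.38 − 0.82) = 5.76/29.56 = 0.1949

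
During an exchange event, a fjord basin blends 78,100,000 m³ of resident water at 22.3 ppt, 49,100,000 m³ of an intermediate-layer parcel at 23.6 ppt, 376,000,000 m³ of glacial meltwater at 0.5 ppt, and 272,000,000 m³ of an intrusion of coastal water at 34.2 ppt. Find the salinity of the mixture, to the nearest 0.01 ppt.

Salt balance:
salt = 78,100,000×22.3 + 49,100,000×23.6 + 376,000,000×0.5 + 272,000,000×34.2 = 1,741,630,000 + 1,158,760,000 + 188,000,000 + 9,302,400,000 = 12,390,790,000
volume = 78,100,000 + 49,100,000 + 376,000,000 + 272,000,000 = 775,200,000 m³
S = 12,390,790,000 / 775,200,000 = 15.984 ppt

15.98 ppt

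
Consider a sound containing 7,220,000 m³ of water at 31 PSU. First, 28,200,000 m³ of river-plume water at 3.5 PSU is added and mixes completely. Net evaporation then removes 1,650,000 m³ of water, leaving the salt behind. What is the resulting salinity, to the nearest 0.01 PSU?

After mixing: salt = 7,220,000×31 + 28,200,000×3.5 = 322,520,000; volume = 35,420,000 m³
After evaporation: salt unchanged = 322,520,000; volume = 35,420,000 − 1,650,000 = 33,770,000 m³
S = 322,520,000 / 33,770,000 = 9.5505 PSU

9.55 PSU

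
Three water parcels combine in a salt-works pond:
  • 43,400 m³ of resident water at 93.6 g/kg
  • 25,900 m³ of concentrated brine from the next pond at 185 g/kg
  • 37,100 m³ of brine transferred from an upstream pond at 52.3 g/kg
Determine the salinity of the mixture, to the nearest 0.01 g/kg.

101.45 g/kg

By conservation of dissolved salt,
salt = 43,400×93.6 + 25,900×185 + 37,100×52.3 = 4,062,240 + 4,791,500 + 1,940,330 = 10,794,070
volume = 43,400 + 25,900 + 37,100 = 106,400 m³
S = 10,794,070 / 106,400 = 101.448 g/kg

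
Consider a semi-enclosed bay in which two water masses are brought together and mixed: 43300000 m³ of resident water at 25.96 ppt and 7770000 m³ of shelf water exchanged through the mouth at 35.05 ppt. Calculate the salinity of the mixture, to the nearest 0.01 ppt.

27.34 ppt

Weighted by volume,
salt = 43,300,000×25.96 + 7,770,000×35.05 = 1,124,068,000 + 272,338,500 = 1,396,406,500
volume = 43,300,000 + 7,770,000 = 51,070,000 m³
S = 1,396,406,500 / 51,070,000 = 27.343 ppt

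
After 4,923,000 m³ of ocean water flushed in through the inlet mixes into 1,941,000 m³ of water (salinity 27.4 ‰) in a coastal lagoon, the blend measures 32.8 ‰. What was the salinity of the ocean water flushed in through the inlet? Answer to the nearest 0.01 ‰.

Salt balance: 1,941,000×27.4 + 4,923,000×S = 6,864,000×32.8
53,183,400 + 4,923,000·S = 225,139,200
S = (225,139,200 − 53,183,400) / 4,923,000 = 34.9291 ‰

34.93 ‰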